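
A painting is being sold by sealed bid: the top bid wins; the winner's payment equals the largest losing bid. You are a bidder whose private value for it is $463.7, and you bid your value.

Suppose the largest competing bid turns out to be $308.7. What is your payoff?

Your bid $463.7 exceeds the highest competing bid $308.7, so you win.
In a second-price auction the winner pays the second-highest bid, $308.7.
Payoff = value − price = $463.7 − $308.7 = $155.

$155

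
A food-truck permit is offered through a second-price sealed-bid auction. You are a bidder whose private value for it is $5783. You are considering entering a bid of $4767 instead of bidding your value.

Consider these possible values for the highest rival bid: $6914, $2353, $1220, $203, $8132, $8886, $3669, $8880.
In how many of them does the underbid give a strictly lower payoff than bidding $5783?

The deviation hurts exactly when the highest competing bid lies strictly between $4767 and $5783 — underbidding then forfeits a profitable win.
$6914: above both → same outcome either way.
$2353: below both → same outcome either way.
$1220: below both → same outcome either way.
$203: below both → same outcome either way.
$8132: above both → same outcome either way.
$8886: above both → same outcome either way.
$3669: below both → same outcome either way.
$8880: above both → same outcome either way.
Count: 0.

0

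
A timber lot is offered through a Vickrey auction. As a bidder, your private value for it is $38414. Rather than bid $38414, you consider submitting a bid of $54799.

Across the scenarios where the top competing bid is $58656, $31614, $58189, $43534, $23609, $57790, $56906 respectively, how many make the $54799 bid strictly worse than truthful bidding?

The deviation hurts exactly when the highest competing bid lies strictly between $38414 and $54799 — overbidding then wins at a price above your value.
$58656: above both → same outcome either way.
$31614: below both → same outcome either way.
$58189: above both → same outcome either way.
$43534: inside the interval → strictly worse (loss $5120).
$23609: below both → same outcome either way.
$57790: above both → same outcome either way.
$56906: above both → same outcome either way.
Count: 1.

1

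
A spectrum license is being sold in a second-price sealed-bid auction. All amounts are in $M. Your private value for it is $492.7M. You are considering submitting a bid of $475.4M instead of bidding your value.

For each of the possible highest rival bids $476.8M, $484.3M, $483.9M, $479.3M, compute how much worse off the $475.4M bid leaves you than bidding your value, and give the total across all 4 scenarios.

$46.5M

The deviation costs you only when the competing bid falls strictly between $475.4M and $492.7M; elsewhere both bids give the same outcome.
$476.8M: truthful payoff $15.9M, deviation payoff $0M → loss $15.9M.
$484.3M: truthful payoff $8.4M, deviation payoff $0M → loss $8.4M.
$483.9M: truthful payoff $8.8M, deviation payoff $0M → loss $8.8M.
$479.3M: truthful payoff $13.4M, deviation payoff $0M → loss $13.4M.
Total loss = $15.9M + $8.4M + $8.8M + $13.4M = $46.5M.
In a second-price auction your bid sets only whether you win, not what you pay, so bidding your true value is weakly dominant.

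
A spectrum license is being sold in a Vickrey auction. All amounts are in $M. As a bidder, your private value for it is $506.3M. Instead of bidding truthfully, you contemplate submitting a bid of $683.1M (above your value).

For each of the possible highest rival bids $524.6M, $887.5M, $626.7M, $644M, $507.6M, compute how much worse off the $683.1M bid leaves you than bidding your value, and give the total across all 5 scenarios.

The deviation costs you only when the competing bid falls strictly between $506.3M and $683.1M; elsewhere both bids give the same outcome.
$524.6M: truthful payoff $0M, deviation payoff −$18.3M → loss $18.3M.
$887.5M: outcomes coincide → loss $0M.
$626.7M: truthful payoff $0M, deviation payoff −$120.4M → loss $120.4M.
$644M: truthful payoff $0M, deviation payoff −$137.7M → loss $137.7M.
$507.6M: truthful payoff $0M, deviation payoff −$1.3M → loss $1.3M.
Total loss = $18.3M + $120.4M + $137.7M + $1.3M = $277.7M.

$277.7M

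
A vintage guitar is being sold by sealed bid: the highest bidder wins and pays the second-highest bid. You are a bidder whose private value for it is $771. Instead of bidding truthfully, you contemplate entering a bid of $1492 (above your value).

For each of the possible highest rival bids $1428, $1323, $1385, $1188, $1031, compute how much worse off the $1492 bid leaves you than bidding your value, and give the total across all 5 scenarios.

$2500

The deviation costs you only when the competing bid falls strictly between $771 and $1492; elsewhere both bids give the same outcome.
$1428: truthful payoff $0, deviation payoff −$657 → loss $657.
$1323: truthful payoff $0, deviation payoff −$552 → loss $552.
$1385: truthful payoff $0, deviation payoff −$614 → loss $614.
$1188: truthful payoff $0, deviation payoff −$417 → loss $417.
$1031: truthful payoff $0, deviation payoff −$260 → loss $260.
Total loss = $657 + $552 + $614 + $417 + $260 = $2500.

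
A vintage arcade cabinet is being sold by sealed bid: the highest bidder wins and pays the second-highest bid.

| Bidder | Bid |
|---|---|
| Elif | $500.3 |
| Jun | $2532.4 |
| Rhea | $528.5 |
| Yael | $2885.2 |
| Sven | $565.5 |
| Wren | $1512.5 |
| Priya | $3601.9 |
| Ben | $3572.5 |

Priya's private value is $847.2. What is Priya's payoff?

Highest bid: Priya at $3601.9, so Priya wins.
Second-highest bid: Ben at $3572.5 — that is the price the winner pays.
Priya's payoff = value − price = $847.2 − $3572.5 = −$2725.3.

−$2725.3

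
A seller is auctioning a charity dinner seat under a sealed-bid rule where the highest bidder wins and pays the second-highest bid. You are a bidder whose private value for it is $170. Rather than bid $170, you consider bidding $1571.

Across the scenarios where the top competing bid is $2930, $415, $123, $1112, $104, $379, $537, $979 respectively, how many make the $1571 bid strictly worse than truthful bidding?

The deviation hurts exactly when the highest competing bid lies strictly between $170 and $1571 — overbidding then wins at a price above your value.
$2930: above both → same outcome either way.
$415: inside the interval → strictly worse (loss $245).
$123: below both → same outcome either way.
$1112: inside the interval → strictly worse (loss $942).
$104: below both → same outcome either way.
$379: inside the interval → strictly worse (loss $209).
$537: inside the interval → strictly worse (loss $367).
$979: inside the interval → strictly worse (loss $809).
Count: 5.

5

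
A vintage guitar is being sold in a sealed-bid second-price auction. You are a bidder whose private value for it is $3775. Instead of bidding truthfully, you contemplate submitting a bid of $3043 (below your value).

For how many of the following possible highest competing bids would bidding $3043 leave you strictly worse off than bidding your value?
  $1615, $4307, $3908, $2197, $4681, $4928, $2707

The deviation hurts exactly when the highest competing bid lies strictly between $3043 and $3775 — underbidding then forfeits a profitable win.
$1615: below both → same outcome either way.
$4307: above both → same outcome either way.
$3908: above both → same outcome either way.
$2197: below both → same outcome either way.
$4681: above both → same outcome either way.
$4928: above both → same outcome either way.
$2707: below both → same outcome either way.
Count: 0.

0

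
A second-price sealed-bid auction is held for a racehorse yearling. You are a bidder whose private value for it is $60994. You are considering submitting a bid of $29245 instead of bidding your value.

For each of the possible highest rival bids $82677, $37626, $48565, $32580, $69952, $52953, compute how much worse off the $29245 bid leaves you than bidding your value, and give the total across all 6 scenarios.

$72252

The deviation costs you only when the competing bid falls strictly between $29245 and $60994; elsewhere both bids give the same outcome.
$82677: outcomes coincide → loss $0.
$37626: truthful payoff $23368, deviation payoff $0 → loss $23368.
$48565: truthful payoff $12429, deviation payoff $0 → loss $12429.
$32580: truthful payoff $28414, deviation payoff $0 → loss $28414.
$69952: outcomes coincide → loss $0.
$52953: truthful payoff $8041, deviation payoff $0 → loss $8041.
Total loss = $23368 + $12429 + $28414 + $8041 = $72252.
Because the price is fixed by the runner-up's bid, deviating from your value can only change a good outcome into a bad one — never the reverse.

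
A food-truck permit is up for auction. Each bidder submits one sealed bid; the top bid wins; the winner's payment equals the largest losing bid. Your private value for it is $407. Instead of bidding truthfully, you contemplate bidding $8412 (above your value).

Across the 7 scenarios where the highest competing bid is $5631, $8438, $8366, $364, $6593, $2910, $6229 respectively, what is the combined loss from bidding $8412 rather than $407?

$27694

The deviation costs you only when the competing bid falls strictly between $407 and $8412; elsewhere both bids give the same outcome.
$5631: truthful payoff $0, deviation payoff −$5224 → loss $5224.
$8438: outcomes coincide → loss $0.
$8366: truthful payoff $0, deviation payoff −$7959 → loss $7959.
$364: outcomes coincide → loss $0.
$6593: truthful payoff $0, deviation payoff −$6186 → loss $6186.
$2910: truthful payoff $0, deviation payoff −$2503 → loss $2503.
$6229: truthful payoff $0, deviation payoff −$5822 → loss $5822.
Total loss = $5224 + $7959 + $6186 + $2503 + $5822 = $27694.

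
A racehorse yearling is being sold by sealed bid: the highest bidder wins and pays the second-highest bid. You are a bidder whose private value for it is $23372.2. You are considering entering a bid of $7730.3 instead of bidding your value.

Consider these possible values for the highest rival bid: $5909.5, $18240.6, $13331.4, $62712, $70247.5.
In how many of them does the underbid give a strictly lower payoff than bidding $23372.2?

The deviation hurts exactly when the highest competing bid lies strictly between $7730.3 and $23372.2 — underbidding then forfeits a profitable win.
$5909.5: below both → same outcome either way.
$18240.6: inside the interval → strictly worse (loss $5131.6).
$13331.4: inside the interval → strictly worse (loss $10040.8).
$62712: above both → same outcome either way.
$70247.5: above both → same outcome either way.
Count: 2.

2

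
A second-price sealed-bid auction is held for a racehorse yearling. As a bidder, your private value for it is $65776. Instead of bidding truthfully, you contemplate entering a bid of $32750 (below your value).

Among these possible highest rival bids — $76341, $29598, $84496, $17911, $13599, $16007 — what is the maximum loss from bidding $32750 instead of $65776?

$76341: same outcome either way → loss $0.
$29598: same outcome either way → loss $0.
$84496: same outcome either way → loss $0.
$17911: same outcome either way → loss $0.
$13599: same outcome either way → loss $0.
$16007: same outcome either way → loss $0.
Maximum loss: $0.

$0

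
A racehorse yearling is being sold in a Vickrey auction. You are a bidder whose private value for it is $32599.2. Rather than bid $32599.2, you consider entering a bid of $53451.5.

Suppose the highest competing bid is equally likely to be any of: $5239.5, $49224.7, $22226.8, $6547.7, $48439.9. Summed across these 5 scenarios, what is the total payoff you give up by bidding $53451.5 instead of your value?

$32466.2

The deviation costs you only when the competing bid falls strictly between $32599.2 and $53451.5; elsewhere both bids give the same outcome.
$5239.5: outcomes coincide → loss $0.
$49224.7: truthful payoff $0, deviation payoff −$16625.5 → loss $16625.5.
$22226.8: outcomes coincide → loss $0.
$6547.7: outcomes coincide → loss $0.
$48439.9: truthful payoff $0, deviation payoff −$15840.7 → loss $15840.7.
Total loss = $16625.5 + $15840.7 = $32466.2.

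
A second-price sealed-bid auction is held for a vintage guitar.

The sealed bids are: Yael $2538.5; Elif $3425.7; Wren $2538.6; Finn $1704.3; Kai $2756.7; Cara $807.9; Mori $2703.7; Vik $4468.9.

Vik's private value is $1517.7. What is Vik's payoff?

Highest bid: Vik at $4468.9, so Vik wins.
Second-highest bid: Elif at $3425.7 — that is the price the winner pays.
Vik's payoff = value − price = $1517.7 − $3425.7 = −$1908.

−$1908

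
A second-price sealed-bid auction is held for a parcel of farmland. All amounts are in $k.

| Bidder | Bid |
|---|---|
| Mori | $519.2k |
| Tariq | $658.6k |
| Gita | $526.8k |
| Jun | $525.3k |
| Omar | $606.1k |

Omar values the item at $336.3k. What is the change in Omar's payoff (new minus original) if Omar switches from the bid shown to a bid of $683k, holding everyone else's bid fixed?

The highest bid among the other bidders is $658.6k; Omar's bid doesn't change that.
Original bid $606.1k: Omar is not highest (top rival bid is $658.6k); payoff $0k.
Alternative bid $683k: Omar is highest, pays the top rival bid $658.6k; payoff $336.3k − $658.6k = −$322.3k.
Change in payoff = −$322.3k − ($0k) = −$322.3k.

−$322.3k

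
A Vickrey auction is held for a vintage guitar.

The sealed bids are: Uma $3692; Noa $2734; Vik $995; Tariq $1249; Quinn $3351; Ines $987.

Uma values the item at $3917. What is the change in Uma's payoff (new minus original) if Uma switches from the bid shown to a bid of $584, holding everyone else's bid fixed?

The highest bid among the other bidders is $3351; Uma's bid doesn't change that.
Original bid $3692: Uma is highest, pays the top rival bid $3351; payoff $3917 − $3351 = $566.
Alternative bid $584: Uma is not highest (top rival bid is $3351); payoff $0.
Change in payoff = $0 − ($566) = −$566.

−$566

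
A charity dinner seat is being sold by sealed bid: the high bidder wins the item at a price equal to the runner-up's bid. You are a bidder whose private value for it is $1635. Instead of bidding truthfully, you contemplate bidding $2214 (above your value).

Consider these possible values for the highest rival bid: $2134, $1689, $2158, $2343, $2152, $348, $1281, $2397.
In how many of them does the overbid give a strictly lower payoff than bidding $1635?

4

The deviation hurts exactly when the highest competing bid lies strictly between $1635 and $2214 — overbidding then wins at a price above your value.
$2134: inside the interval → strictly worse (loss $499).
$1689: inside the interval → strictly worse (loss $54).
$2158: inside the interval → strictly worse (loss $523).
$2343: above both → same outcome either way.
$2152: inside the interval → strictly worse (loss $517).
$348: below both → same outcome either way.
$1281: below both → same outcome either way.
$2397: above both → same outcome either way.
Count: 4.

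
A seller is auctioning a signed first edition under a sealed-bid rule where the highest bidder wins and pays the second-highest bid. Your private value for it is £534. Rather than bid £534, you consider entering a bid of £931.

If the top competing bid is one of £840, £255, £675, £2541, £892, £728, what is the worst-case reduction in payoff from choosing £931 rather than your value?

£358

£840: truthful gives £0, deviation gives −£306 → loss £306.
£255: same outcome either way → loss £0.
£675: truthful gives £0, deviation gives −£141 → loss £141.
£2541: same outcome either way → loss £0.
£892: truthful gives £0, deviation gives −£358 → loss £358.
£728: truthful gives £0, deviation gives −£194 → loss £194.
Maximum loss: £358.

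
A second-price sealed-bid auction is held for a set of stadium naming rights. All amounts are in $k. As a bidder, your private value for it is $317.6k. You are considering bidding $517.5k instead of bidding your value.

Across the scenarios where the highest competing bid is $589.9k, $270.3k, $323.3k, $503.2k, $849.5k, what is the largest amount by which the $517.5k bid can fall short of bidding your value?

$185.6k

$589.9k: same outcome either way → loss $0k.
$270.3k: same outcome either way → loss $0k.
$323.3k: truthful gives $0k, deviation gives −$5.7k → loss $5.7k.
$503.2k: truthful gives $0k, deviation gives −$185.6k → loss $185.6k.
$849.5k: same outcome either way → loss $0k.
Maximum loss: $185.6k.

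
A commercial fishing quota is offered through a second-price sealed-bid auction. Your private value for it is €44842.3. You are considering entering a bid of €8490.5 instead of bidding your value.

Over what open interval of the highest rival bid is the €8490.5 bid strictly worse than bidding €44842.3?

(€8490.5, €44842.3)

If the competing bid is below €8490.5, both bids win at the same price — no difference.
If it is above €44842.3, both bids lose — no difference.
If it lies strictly between €8490.5 and €44842.3, bidding your value wins at a price below your value (positive payoff) while bidding €8490.5 loses (payoff 0).
So the deviation strictly hurts on the open interval (€8490.5, €44842.3).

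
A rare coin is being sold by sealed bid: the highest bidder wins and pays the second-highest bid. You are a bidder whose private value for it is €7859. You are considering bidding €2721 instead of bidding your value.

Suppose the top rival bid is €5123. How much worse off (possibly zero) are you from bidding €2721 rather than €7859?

€2736

Bidding your value €7859: you win (since €7859 > €5123) and pay €5123. Payoff €2736.
Bidding €2721: you lose. Payoff €0.
The competing bid €5123 lies between your shaded bid and your value, so underbidding forfeits an item you could have won at a profitable price.
Loss from deviating = €2736 − (€0) = €2736.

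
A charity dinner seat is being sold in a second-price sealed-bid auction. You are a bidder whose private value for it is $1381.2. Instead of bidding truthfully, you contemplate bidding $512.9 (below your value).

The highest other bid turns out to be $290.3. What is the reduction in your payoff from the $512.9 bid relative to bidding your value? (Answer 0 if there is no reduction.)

Bidding your value $1381.2: you win (since $1381.2 > $290.3) and pay $290.3. Payoff $1090.9.
Bidding $512.9: you win and pay $290.3. Payoff $1381.2 − $290.3 = $1090.9.
Difference = $1090.9 − $1090.9 = $0; both bids lead to the same outcome because the competing bid is below both your value and your alternative bid.

$0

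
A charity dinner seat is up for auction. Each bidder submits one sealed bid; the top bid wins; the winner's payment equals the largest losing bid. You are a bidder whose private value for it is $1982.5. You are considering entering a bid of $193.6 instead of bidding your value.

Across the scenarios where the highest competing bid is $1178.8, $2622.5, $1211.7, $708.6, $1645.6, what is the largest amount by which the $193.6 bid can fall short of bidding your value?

$1178.8: truthful gives $803.7, deviation gives $0 → loss $803.7.
$2622.5: same outcome either way → loss $0.
$1211.7: truthful gives $770.8, deviation gives $0 → loss $770.8.
$708.6: truthful gives $1273.9, deviation gives $0 → loss $1273.9.
$1645.6: truthful gives $336.9, deviation gives $0 → loss $336.9.
Maximum loss: $1273.9.

$1273.9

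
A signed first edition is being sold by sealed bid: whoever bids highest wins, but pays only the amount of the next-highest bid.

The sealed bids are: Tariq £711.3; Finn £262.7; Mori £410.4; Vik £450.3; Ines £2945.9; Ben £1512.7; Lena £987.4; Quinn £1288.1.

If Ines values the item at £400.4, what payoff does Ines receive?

−£1112.3

Highest bid: Ines at £2945.9, so Ines wins.
Second-highest bid: Ben at £1512.7 — that is the price the winner pays.
Ines's payoff = value − price = £400.4 − £1512.7 = −£1112.3.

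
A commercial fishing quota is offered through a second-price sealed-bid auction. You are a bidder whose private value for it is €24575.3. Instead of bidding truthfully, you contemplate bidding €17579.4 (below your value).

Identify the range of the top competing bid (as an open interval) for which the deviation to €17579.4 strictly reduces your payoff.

(€17579.4, €24575.3)

If the competing bid is below €17579.4, both bids win at the same price — no difference.
If it is above €24575.3, both bids lose — no difference.
If it lies strictly between €17579.4 and €24575.3, bidding your value wins at a price below your value (positive payoff) while bidding €17579.4 loses (payoff 0).
So the deviation strictly hurts on the open interval (€17579.4, €24575.3).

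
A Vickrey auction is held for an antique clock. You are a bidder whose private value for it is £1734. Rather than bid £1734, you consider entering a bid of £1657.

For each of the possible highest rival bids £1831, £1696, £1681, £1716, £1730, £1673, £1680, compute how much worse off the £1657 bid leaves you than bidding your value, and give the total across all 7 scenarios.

£228

The deviation costs you only when the competing bid falls strictly between £1657 and £1734; elsewhere both bids give the same outcome.
£1831: outcomes coincide → loss £0.
£1696: truthful payoff £38, deviation payoff £0 → loss £38.
£1681: truthful payoff £53, deviation payoff £0 → loss £53.
£1716: truthful payoff £18, deviation payoff £0 → loss £18.
£1730: truthful payoff £4, deviation payoff £0 → loss £4.
£1673: truthful payoff £61, deviation payoff £0 → loss £61.
£1680: truthful payoff £54, deviation payoff £0 → loss £54.
Total loss = £38 + £53 + £18 + £4 + £61 + £54 = £228.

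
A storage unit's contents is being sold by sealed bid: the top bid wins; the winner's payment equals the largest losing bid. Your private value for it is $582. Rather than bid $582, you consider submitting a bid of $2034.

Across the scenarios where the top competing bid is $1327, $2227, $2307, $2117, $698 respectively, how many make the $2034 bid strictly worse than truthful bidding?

2

The deviation hurts exactly when the highest competing bid lies strictly between $582 and $2034 — overbidding then wins at a price above your value.
$1327: inside the interval → strictly worse (loss $745).
$2227: above both → same outcome either way.
$2307: above both → same outcome either way.
$2117: above both → same outcome either way.
$698: inside the interval → strictly worse (loss $116).
Count: 2.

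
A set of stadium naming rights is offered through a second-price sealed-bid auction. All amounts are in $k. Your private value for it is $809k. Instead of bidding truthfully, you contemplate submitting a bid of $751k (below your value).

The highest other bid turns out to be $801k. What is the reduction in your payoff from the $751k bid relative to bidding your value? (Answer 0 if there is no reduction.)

Bidding your value $809k: you win (since $809k > $801k) and pay $801k. Payoff $8k.
Bidding $751k: you lose. Payoff $0k.
The competing bid $801k lies between your shaded bid and your value, so underbidding forfeits an item you could have won at a profitable price.
Loss from deviating = $8k − ($0k) = $8k.

$8k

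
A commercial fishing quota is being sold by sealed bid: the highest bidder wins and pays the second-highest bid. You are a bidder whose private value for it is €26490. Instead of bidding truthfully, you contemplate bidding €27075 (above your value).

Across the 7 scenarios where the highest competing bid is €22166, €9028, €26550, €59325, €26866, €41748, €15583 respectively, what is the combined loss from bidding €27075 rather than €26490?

€436

The deviation costs you only when the competing bid falls strictly between €26490 and €27075; elsewhere both bids give the same outcome.
€22166: outcomes coincide → loss €0.
€9028: outcomes coincide → loss €0.
€26550: truthful payoff €0, deviation payoff −€60 → loss €60.
€59325: outcomes coincide → loss €0.
€26866: truthful payoff €0, deviation payoff −€376 → loss €376.
€41748: outcomes coincide → loss €0.
€15583: outcomes coincide → loss €0.
Total loss = €60 + €376 = €436.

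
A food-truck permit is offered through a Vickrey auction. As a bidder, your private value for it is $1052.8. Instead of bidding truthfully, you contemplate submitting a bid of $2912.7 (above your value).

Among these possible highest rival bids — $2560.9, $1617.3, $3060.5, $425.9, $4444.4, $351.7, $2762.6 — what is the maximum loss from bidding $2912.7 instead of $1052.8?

$1709.8

$2560.9: truthful gives $0, deviation gives −$1508.1 → loss $1508.1.
$1617.3: truthful gives $0, deviation gives −$564.5 → loss $564.5.
$3060.5: same outcome either way → loss $0.
$425.9: same outcome either way → loss $0.
$4444.4: same outcome either way → loss $0.
$351.7: same outcome either way → loss $0.
$2762.6: truthful gives $0, deviation gives −$1709.8 → loss $1709.8.
Maximum loss: $1709.8.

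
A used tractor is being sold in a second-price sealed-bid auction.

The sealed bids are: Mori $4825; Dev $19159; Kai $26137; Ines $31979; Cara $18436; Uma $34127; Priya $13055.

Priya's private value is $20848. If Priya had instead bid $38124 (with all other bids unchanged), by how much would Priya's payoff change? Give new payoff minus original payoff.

The highest bid among the other bidders is $34127; Priya's bid doesn't change that.
Original bid $13055: Priya is not highest (top rival bid is $34127); payoff $0.
Alternative bid $38124: Priya is highest, pays the top rival bid $34127; payoff $20848 − $34127 = −$13279.
Change in payoff = −$13279 − ($0) = −$13279.

−$13279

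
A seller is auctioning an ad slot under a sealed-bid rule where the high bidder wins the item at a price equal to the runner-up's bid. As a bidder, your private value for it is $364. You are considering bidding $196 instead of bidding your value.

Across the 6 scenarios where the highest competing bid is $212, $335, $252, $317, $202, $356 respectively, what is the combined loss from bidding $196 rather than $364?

$510

The deviation costs you only when the competing bid falls strictly between $196 and $364; elsewhere both bids give the same outcome.
$212: truthful payoff $152, deviation payoff $0 → loss $152.
$335: truthful payoff $29, deviation payoff $0 → loss $29.
$252: truthful payoff $112, deviation payoff $0 → loss $112.
$317: truthful payoff $47, deviation payoff $0 → loss $47.
$202: truthful payoff $162, deviation payoff $0 → loss $162.
$356: truthful payoff $8, deviation payoff $0 → loss $8.
Total loss = $152 + $29 + $112 + $47 + $162 + $8 = $510.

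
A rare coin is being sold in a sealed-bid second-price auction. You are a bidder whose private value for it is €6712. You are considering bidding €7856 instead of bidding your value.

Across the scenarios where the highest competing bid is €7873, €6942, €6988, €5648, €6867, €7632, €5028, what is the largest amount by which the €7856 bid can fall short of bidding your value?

€920

€7873: same outcome either way → loss €0.
€6942: truthful gives €0, deviation gives −€230 → loss €230.
€6988: truthful gives €0, deviation gives −€276 → loss €276.
€5648: same outcome either way → loss €0.
€6867: truthful gives €0, deviation gives −€155 → loss €155.
€7632: truthful gives €0, deviation gives −€920 → loss €920.
€5028: same outcome either way → loss €0.
Maximum loss: €920.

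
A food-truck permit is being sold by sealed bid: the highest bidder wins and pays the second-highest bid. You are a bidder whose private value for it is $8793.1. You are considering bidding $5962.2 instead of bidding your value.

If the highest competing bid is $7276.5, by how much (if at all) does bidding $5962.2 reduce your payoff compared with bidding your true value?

$1516.6

Bidding your value $8793.1: you win (since $8793.1 > $7276.5) and pay $7276.5. Payoff $1516.6.
Bidding $5962.2: you lose. Payoff $0.
The competing bid $7276.5 lies between your shaded bid and your value, so underbidding forfeits an item you could have won at a profitable price.
Loss from deviating = $1516.6 − ($0) = $1516.6.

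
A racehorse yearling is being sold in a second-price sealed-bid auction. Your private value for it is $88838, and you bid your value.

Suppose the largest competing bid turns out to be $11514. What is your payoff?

$77324

Your bid $88838 exceeds the highest competing bid $11514, so you win.
In a second-price auction the winner pays the second-highest bid, $11514.
Payoff = value − price = $88838 − $11514 = $77324.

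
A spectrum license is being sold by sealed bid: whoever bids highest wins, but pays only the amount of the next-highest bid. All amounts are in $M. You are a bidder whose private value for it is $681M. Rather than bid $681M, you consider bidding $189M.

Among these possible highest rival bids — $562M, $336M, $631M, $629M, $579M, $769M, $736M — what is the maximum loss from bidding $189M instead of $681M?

$345M

$562M: truthful gives $119M, deviation gives $0M → loss $119M.
$336M: truthful gives $345M, deviation gives $0M → loss $345M.
$631M: truthful gives $50M, deviation gives $0M → loss $50M.
$629M: truthful gives $52M, deviation gives $0M → loss $52M.
$579M: truthful gives $102M, deviation gives $0M → loss $102M.
$769M: same outcome either way → loss $0M.
$736M: same outcome either way → loss $0M.
Maximum loss: $345M.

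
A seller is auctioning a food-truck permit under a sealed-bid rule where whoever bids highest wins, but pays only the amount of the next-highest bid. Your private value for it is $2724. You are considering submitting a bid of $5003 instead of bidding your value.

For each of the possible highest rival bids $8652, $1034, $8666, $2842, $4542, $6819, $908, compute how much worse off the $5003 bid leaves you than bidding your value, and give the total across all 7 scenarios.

The deviation costs you only when the competing bid falls strictly between $2724 and $5003; elsewhere both bids give the same outcome.
$8652: outcomes coincide → loss $0.
$1034: outcomes coincide → loss $0.
$8666: outcomes coincide → loss $0.
$2842: truthful payoff $0, deviation payoff −$118 → loss $118.
$4542: truthful payoff $0, deviation payoff −$1818 → loss $1818.
$6819: outcomes coincide → loss $0.
$908: outcomes coincide → loss $0.
Total loss = $118 + $1818 = $1936.
Truthful bidding weakly dominates here: raising your bid can only win items priced above your value, and lowering it can only forfeit items priced below.

$1936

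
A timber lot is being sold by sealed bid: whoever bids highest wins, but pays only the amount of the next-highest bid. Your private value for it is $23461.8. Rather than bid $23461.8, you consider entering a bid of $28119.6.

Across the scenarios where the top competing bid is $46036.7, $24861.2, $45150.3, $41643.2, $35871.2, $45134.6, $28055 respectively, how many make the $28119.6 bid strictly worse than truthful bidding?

2

The deviation hurts exactly when the highest competing bid lies strictly between $23461.8 and $28119.6 — overbidding then wins at a price above your value.
$46036.7: above both → same outcome either way.
$24861.2: inside the interval → strictly worse (loss $1399.4).
$45150.3: above both → same outcome either way.
$41643.2: above both → same outcome either way.
$35871.2: above both → same outcome either way.
$45134.6: above both → same outcome either way.
$28055: inside the interval → strictly worse (loss $4593.2).
Count: 2.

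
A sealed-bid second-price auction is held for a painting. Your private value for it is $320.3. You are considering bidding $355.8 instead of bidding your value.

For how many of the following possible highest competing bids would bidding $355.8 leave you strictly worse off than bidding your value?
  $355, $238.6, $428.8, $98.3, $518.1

1

The deviation hurts exactly when the highest competing bid lies strictly between $320.3 and $355.8 — overbidding then wins at a price above your value.
$355: inside the interval → strictly worse (loss $34.7).
$238.6: below both → same outcome either way.
$428.8: above both → same outcome either way.
$98.3: below both → same outcome either way.
$518.1: above both → same outcome either way.
Count: 1.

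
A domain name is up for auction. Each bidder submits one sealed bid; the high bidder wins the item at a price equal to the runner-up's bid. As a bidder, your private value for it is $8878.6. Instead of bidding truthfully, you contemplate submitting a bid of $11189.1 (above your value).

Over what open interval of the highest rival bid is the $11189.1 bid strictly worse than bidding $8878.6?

If the competing bid is below $8878.6, both bids win at the same price — no difference.
If it is above $11189.1, both bids lose — no difference.
If it lies strictly between $8878.6 and $11189.1, bidding your value loses (payoff 0) while bidding $11189.1 wins at a price above your value (payoff negative).
So the deviation strictly hurts on the open interval ($8878.6, $11189.1).

($8878.6, $11189.1)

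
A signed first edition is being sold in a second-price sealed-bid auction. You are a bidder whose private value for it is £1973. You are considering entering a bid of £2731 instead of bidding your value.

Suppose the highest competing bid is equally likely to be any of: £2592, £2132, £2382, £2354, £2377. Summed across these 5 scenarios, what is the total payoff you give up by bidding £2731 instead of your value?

The deviation costs you only when the competing bid falls strictly between £1973 and £2731; elsewhere both bids give the same outcome.
£2592: truthful payoff £0, deviation payoff −£619 → loss £619.
£2132: truthful payoff £0, deviation payoff −£159 → loss £159.
£2382: truthful payoff £0, deviation payoff −£409 → loss £409.
£2354: truthful payoff £0, deviation payoff −£381 → loss £381.
£2377: truthful payoff £0, deviation payoff −£404 → loss £404.
Total loss = £619 + £159 + £409 + £381 + £404 = £1972.

£1972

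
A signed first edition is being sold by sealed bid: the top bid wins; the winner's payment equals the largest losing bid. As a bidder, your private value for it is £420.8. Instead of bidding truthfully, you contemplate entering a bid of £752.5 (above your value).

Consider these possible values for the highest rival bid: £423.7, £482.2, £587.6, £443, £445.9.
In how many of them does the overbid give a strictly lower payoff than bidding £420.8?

5

The deviation hurts exactly when the highest competing bid lies strictly between £420.8 and £752.5 — overbidding then wins at a price above your value.
£423.7: inside the interval → strictly worse (loss £2.9).
£482.2: inside the interval → strictly worse (loss £61.4).
£587.6: inside the interval → strictly worse (loss £166.8).
£443: inside the interval → strictly worse (loss £22.2).
£445.9: inside the interval → strictly worse (loss £25.1).
Count: 5.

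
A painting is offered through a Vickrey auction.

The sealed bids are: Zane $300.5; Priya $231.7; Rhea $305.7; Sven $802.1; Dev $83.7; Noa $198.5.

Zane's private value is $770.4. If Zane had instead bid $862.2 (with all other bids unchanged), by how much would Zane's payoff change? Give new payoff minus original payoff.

The highest bid among the other bidders is $802.1; Zane's bid doesn't change that.
Original bid $300.5: Zane is not highest (top rival bid is $802.1); payoff $0.
Alternative bid $862.2: Zane is highest, pays the top rival bid $802.1; payoff $770.4 − $802.1 = −$31.7.
Change in payoff = −$31.7 − ($0) = −$31.7.

−$31.7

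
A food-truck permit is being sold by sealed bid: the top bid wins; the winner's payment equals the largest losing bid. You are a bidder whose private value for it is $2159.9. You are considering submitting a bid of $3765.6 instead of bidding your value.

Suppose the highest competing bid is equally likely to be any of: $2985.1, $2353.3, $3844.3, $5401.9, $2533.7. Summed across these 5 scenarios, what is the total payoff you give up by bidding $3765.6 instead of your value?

$1392.4

The deviation costs you only when the competing bid falls strictly between $2159.9 and $3765.6; elsewhere both bids give the same outcome.
$2985.1: truthful payoff $0, deviation payoff −$825.2 → loss $825.2.
$2353.3: truthful payoff $0, deviation payoff −$193.4 → loss $193.4.
$3844.3: outcomes coincide → loss $0.
$5401.9: outcomes coincide → loss $0.
$2533.7: truthful payoff $0, deviation payoff −$373.8 → loss $373.8.
Total loss = $825.2 + $193.4 + $373.8 = $1392.4.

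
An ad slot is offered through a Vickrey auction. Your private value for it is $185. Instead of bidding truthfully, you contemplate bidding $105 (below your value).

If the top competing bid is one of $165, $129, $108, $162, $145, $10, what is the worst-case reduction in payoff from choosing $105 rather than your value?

$165: truthful gives $20, deviation gives $0 → loss $20.
$129: truthful gives $56, deviation gives $0 → loss $56.
$108: truthful gives $77, deviation gives $0 → loss $77.
$162: truthful gives $23, deviation gives $0 → loss $23.
$145: truthful gives $40, deviation gives $0 → loss $40.
$10: same outcome either way → loss $0.
Maximum loss: $77.

$77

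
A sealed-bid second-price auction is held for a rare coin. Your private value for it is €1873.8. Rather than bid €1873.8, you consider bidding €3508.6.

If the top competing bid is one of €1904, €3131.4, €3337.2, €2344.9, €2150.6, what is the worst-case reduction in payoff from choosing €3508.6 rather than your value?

€1463.4

€1904: truthful gives €0, deviation gives −€30.2 → loss €30.2.
€3131.4: truthful gives €0, deviation gives −€1257.6 → loss €1257.6.
€3337.2: truthful gives €0, deviation gives −€1463.4 → loss €1463.4.
€2344.9: truthful gives €0, deviation gives −€471.1 → loss €471.1.
€2150.6: truthful gives €0, deviation gives −€276.8 → loss €276.8.
Maximum loss: €1463.4.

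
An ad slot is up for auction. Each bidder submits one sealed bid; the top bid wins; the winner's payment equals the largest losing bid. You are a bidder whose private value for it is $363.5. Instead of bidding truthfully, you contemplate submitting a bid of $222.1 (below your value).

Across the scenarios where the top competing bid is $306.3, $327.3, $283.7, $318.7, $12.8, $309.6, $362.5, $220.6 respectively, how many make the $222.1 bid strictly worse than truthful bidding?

The deviation hurts exactly when the highest competing bid lies strictly between $222.1 and $363.5 — underbidding then forfeits a profitable win.
$306.3: inside the interval → strictly worse (loss $57.2).
$327.3: inside the interval → strictly worse (loss $36.2).
$283.7: inside the interval → strictly worse (loss $79.8).
$318.7: inside the interval → strictly worse (loss $44.8).
$12.8: below both → same outcome either way.
$309.6: inside the interval → strictly worse (loss $53.9).
$362.5: inside the interval → strictly worse (loss $1).
$220.6: below both → same outcome either way.
Count: 6.

6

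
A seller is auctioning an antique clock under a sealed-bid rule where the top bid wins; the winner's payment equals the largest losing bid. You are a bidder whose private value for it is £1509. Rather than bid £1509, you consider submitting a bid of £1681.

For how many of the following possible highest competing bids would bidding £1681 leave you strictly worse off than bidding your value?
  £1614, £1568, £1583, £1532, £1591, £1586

The deviation hurts exactly when the highest competing bid lies strictly between £1509 and £1681 — overbidding then wins at a price above your value.
£1614: inside the interval → strictly worse (loss £105).
£1568: inside the interval → strictly worse (loss £59).
£1583: inside the interval → strictly worse (loss £74).
£1532: inside the interval → strictly worse (loss £23).
£1591: inside the interval → strictly worse (loss £82).
£1586: inside the interval → strictly worse (loss £77).
Count: 6.

6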